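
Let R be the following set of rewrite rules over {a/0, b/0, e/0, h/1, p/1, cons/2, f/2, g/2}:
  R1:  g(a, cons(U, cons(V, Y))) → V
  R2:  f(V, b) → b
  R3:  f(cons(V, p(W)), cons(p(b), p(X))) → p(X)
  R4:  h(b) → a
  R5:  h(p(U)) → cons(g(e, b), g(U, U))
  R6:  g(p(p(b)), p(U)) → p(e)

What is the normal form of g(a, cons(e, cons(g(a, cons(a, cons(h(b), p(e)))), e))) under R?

a

1. g(a, cons(e, cons(g(a, cons(a, cons(h(b), p(e)))), e)))  →  g(a, cons(a, cons(h(b), p(e))))   [R1 at ε]
2. g(a, cons(a, cons(h(b), p(e))))  →  h(b)   [R1 at ε]
3. h(b)  →  a   [R4 at ε]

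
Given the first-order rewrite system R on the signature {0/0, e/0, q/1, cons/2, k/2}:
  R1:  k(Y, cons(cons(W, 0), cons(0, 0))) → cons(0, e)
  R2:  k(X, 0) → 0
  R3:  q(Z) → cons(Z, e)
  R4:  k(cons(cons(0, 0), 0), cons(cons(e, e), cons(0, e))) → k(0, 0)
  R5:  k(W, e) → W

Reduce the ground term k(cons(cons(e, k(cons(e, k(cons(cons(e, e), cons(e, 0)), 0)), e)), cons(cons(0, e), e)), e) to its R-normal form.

cons(cons(e, cons(e, 0)), cons(cons(0, e), e))

1. k(cons(cons(e, k(cons(e, k(cons(cons(e, e), cons(e, 0)), 0)), e)), cons(cons(0, e), e)), e)  →  cons(cons(e, k(cons(e, k(cons(cons(e, e), cons(e, 0)), 0)), e)), cons(cons(0, e), e))   [R5 at ε]
2. cons(cons(e, k(cons(e, k(cons(cons(e, e), cons(e, 0)), 0)), e)), cons(cons(0, e), e))  →  cons(cons(e, cons(e, k(cons(cons(e, e), cons(e, 0)), 0))), cons(cons(0, e), e))   [R5 at 1.2]
3. cons(cons(e, cons(e, k(cons(cons(e, e), cons(e, 0)), 0))), cons(cons(0, e), e))  →  cons(cons(e, cons(e, 0)), cons(cons(0, e), e))   [R2 at 1.2.2]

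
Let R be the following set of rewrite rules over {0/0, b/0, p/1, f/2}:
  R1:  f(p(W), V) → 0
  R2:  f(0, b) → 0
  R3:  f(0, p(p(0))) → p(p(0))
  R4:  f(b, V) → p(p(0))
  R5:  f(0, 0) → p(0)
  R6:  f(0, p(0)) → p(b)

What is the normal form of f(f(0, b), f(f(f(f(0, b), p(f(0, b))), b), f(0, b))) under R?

1. f(f(0, b), f(f(f(f(0, b), p(f(0, b))), b), f(0, b)))  →  f(0, f(f(f(f(0, b), p(f(0, b))), b), f(0, b)))   [R2 at 1]
2. f(0, f(f(f(f(0, b), p(f(0, b))), b), f(0, b)))  →  f(0, f(f(f(0, p(f(0, b))), b), f(0, b)))   [R2 at 2.1.1.1]
3. f(0, f(f(f(0, p(f(0, b))), b), f(0, b)))  →  f(0, f(f(f(0, p(0)), b), f(0, b)))   [R2 at 2.1.1.2.1]
4. f(0, f(f(f(0, p(0)), b), f(0, b)))  →  f(0, f(f(p(b), b), f(0, b)))   [R6 at 2.1.1]
5. f(0, f(f(p(b), b), f(0, b)))  →  f(0, f(0, f(0, b)))   [R1 at 2.1]
6. f(0, f(0, f(0, b)))  →  f(0, f(0, 0))   [R2 at 2.2]
7. f(0, f(0, 0))  →  f(0, p(0))   [R5 at 2]
8. f(0, p(0))  →  p(b)   [R6 at ε]

p(b)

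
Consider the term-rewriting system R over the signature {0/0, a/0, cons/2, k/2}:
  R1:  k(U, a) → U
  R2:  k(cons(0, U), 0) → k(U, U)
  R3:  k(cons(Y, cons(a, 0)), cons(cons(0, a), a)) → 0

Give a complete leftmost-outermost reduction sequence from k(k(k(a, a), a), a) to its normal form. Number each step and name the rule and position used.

1. k(k(k(a, a), a), a)  →  k(k(a, a), a)   [R1 at ε]
2. k(k(a, a), a)  →  k(a, a)   [R1 at ε]
3. k(a, a)  →  a   [R1 at ε]

a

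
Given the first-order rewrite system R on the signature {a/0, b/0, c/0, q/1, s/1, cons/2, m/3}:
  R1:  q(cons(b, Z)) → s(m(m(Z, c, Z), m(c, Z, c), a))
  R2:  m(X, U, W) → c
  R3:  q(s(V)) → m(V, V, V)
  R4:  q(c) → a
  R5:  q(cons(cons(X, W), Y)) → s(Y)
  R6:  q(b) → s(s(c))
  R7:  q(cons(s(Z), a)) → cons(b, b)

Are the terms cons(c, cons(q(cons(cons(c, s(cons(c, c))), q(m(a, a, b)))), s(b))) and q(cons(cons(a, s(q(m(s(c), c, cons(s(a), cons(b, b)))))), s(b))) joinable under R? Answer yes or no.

no — NF(t₁) = cons(c, cons(s(a), s(b))), NF(t₂) = s(s(b))

Reduce t₁ = cons(c, cons(q(cons(cons(c, s(cons(c, c))), q(m(a, a, b)))), s(b))):
1. cons(c, cons(q(cons(cons(c, s(cons(c, c))), q(m(a, a, b)))), s(b)))  →  cons(c, cons(s(q(m(a, a, b))), s(b)))   [R5 at 2.1]
2. cons(c, cons(s(q(m(a, a, b))), s(b)))  →  cons(c, cons(s(q(c)), s(b)))   [R2 at 2.1.1.1]
3. cons(c, cons(s(q(c)), s(b)))  →  cons(c, cons(s(a), s(b)))   [R4 at 2.1.1]

Reduce t₂ = q(cons(cons(a, s(q(m(s(c), c, cons(s(a), cons(b, b)))))), s(b))):
1. q(cons(cons(a, s(q(m(s(c), c, cons(s(a), cons(b, b)))))), s(b)))  →  s(s(b))   [R5 at ε]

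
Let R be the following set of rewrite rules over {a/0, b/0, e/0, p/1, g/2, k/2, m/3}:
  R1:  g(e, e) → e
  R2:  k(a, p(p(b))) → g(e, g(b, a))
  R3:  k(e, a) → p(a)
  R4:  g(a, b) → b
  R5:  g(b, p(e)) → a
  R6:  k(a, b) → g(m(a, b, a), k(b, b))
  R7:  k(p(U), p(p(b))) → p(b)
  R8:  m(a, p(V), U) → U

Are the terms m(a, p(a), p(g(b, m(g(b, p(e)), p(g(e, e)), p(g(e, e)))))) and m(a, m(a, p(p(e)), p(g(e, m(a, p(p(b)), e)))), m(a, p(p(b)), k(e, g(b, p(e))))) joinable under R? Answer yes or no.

Reduce t₁ = m(a, p(a), p(g(b, m(g(b, p(e)), p(g(e, e)), p(g(e, e)))))):
1. m(a, p(a), p(g(b, m(g(b, p(e)), p(g(e, e)), p(g(e, e))))))  →  p(g(b, m(g(b, p(e)), p(g(e, e)), p(g(e, e)))))   [R8 at ε]
2. p(g(b, m(g(b, p(e)), p(g(e, e)), p(g(e, e)))))  →  p(g(b, m(a, p(g(e, e)), p(g(e, e)))))   [R5 at 1.2.1]
3. p(g(b, m(a, p(g(e, e)), p(g(e, e)))))  →  p(g(b, p(g(e, e))))   [R8 at 1.2]
4. p(g(b, p(g(e, e))))  →  p(g(b, p(e)))   [R1 at 1.2.1]
5. p(g(b, p(e)))  →  p(a)   [R5 at 1]

Reduce t₂ = m(a, m(a, p(p(e)), p(g(e, m(a, p(p(b)), e)))), m(a, p(p(b)), k(e, g(b, p(e))))):
1. m(a, m(a, p(p(e)), p(g(e, m(a, p(p(b)), e)))), m(a, p(p(b)), k(e, g(b, p(e)))))  →  m(a, p(g(e, m(a, p(p(b)), e))), m(a, p(p(b)), k(e, g(b, p(e)))))   [R8 at 2]
2. m(a, p(g(e, m(a, p(p(b)), e))), m(a, p(p(b)), k(e, g(b, p(e)))))  →  m(a, p(p(b)), k(e, g(b, p(e))))   [R8 at ε]
3. m(a, p(p(b)), k(e, g(b, p(e))))  →  k(e, g(b, p(e)))   [R8 at ε]
4. k(e, g(b, p(e)))  →  k(e, a)   [R5 at 2]
5. k(e, a)  →  p(a)   [R3 at ε]

yes — NF(t₁) = p(a), NF(t₂) = p(a)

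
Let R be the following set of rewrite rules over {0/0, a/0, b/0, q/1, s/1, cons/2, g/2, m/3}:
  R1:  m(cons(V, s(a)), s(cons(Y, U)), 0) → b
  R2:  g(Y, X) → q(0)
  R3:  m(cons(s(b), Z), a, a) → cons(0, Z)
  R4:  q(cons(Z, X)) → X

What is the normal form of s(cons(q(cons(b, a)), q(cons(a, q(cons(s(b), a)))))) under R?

s(cons(a, a))

1. s(cons(q(cons(b, a)), q(cons(a, q(cons(s(b), a))))))  →  s(cons(a, q(cons(a, q(cons(s(b), a))))))   [R4 at 1.1]
2. s(cons(a, q(cons(a, q(cons(s(b), a))))))  →  s(cons(a, q(cons(s(b), a))))   [R4 at 1.2]
3. s(cons(a, q(cons(s(b), a))))  →  s(cons(a, a))   [R4 at 1.2]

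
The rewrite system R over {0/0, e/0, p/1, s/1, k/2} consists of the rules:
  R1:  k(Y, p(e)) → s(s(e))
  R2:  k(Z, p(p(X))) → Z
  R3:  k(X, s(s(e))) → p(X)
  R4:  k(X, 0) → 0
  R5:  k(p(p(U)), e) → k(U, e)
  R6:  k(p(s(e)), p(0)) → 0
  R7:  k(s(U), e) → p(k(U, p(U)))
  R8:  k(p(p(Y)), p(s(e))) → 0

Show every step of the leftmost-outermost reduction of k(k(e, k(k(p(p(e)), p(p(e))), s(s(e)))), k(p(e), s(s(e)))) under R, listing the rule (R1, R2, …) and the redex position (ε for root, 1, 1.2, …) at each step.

e

1. k(k(e, k(k(p(p(e)), p(p(e))), s(s(e)))), k(p(e), s(s(e))))  →  k(k(e, p(k(p(p(e)), p(p(e))))), k(p(e), s(s(e))))   [R3 at 1.2]
2. k(k(e, p(k(p(p(e)), p(p(e))))), k(p(e), s(s(e))))  →  k(k(e, p(p(p(e)))), k(p(e), s(s(e))))   [R2 at 1.2.1]
3. k(k(e, p(p(p(e)))), k(p(e), s(s(e))))  →  k(e, k(p(e), s(s(e))))   [R2 at 1]
4. k(e, k(p(e), s(s(e))))  →  k(e, p(p(e)))   [R3 at 2]
5. k(e, p(p(e)))  →  e   [R2 at ε]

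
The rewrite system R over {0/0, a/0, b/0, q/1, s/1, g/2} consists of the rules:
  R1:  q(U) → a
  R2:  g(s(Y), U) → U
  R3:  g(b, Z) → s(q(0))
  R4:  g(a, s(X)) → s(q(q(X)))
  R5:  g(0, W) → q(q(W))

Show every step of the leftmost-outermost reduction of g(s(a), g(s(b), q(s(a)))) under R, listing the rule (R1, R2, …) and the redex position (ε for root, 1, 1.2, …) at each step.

a

1. g(s(a), g(s(b), q(s(a))))  →  g(s(b), q(s(a)))   [R2 at ε]
2. g(s(b), q(s(a)))  →  q(s(a))   [R2 at ε]
3. q(s(a))  →  a   [R1 at ε]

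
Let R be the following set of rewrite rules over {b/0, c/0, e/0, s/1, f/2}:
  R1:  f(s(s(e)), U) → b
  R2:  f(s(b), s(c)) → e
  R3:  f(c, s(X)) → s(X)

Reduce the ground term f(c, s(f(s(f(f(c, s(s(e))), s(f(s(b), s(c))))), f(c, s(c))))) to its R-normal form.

s(e)

1. f(c, s(f(s(f(f(c, s(s(e))), s(f(s(b), s(c))))), f(c, s(c)))))  →  s(f(s(f(f(c, s(s(e))), s(f(s(b), s(c))))), f(c, s(c))))   [R3 at ε]
2. s(f(s(f(f(c, s(s(e))), s(f(s(b), s(c))))), f(c, s(c))))  →  s(f(s(f(s(s(e)), s(f(s(b), s(c))))), f(c, s(c))))   [R3 at 1.1.1.1]
3. s(f(s(f(s(s(e)), s(f(s(b), s(c))))), f(c, s(c))))  →  s(f(s(b), f(c, s(c))))   [R1 at 1.1.1]
4. s(f(s(b), f(c, s(c))))  →  s(f(s(b), s(c)))   [R3 at 1.2]
5. s(f(s(b), s(c)))  →  s(e)   [R2 at 1]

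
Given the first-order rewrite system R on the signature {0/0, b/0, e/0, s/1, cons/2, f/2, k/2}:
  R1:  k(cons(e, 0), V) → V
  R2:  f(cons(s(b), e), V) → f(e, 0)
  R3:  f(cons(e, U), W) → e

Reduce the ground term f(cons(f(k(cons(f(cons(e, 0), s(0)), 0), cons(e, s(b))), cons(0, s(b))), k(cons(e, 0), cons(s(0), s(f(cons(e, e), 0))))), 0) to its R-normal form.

1. f(cons(f(k(cons(f(cons(e, 0), s(0)), 0), cons(e, s(b))), cons(0, s(b))), k(cons(e, 0), cons(s(0), s(f(cons(e, e), 0))))), 0)  →  f(cons(f(k(cons(e, 0), cons(e, s(b))), cons(0, s(b))), k(cons(e, 0), cons(s(0), s(f(cons(e, e), 0))))), 0)   [R3 at 1.1.1.1.1]
2. f(cons(f(k(cons(e, 0), cons(e, s(b))), cons(0, s(b))), k(cons(e, 0), cons(s(0), s(f(cons(e, e), 0))))), 0)  →  f(cons(f(cons(e, s(b)), cons(0, s(b))), k(cons(e, 0), cons(s(0), s(f(cons(e, e), 0))))), 0)   [R1 at 1.1.1]
3. f(cons(f(cons(e, s(b)), cons(0, s(b))), k(cons(e, 0), cons(s(0), s(f(cons(e, e), 0))))), 0)  →  f(cons(e, k(cons(e, 0), cons(s(0), s(f(cons(e, e), 0))))), 0)   [R3 at 1.1]
4. f(cons(e, k(cons(e, 0), cons(s(0), s(f(cons(e, e), 0))))), 0)  →  e   [R3 at ε]

e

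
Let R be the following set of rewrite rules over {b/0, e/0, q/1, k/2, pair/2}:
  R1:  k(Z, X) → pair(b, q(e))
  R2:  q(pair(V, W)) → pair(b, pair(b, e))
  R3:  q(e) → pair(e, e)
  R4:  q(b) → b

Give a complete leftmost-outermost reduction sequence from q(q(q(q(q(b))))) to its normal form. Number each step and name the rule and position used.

b

1. q(q(q(q(q(b)))))  →  q(q(q(q(b))))   [R4 at 1.1.1.1]
2. q(q(q(q(b))))  →  q(q(q(b)))   [R4 at 1.1.1]
3. q(q(q(b)))  →  q(q(b))   [R4 at 1.1]
4. q(q(b))  →  q(b)   [R4 at 1]
5. q(b)  →  b   [R4 at ε]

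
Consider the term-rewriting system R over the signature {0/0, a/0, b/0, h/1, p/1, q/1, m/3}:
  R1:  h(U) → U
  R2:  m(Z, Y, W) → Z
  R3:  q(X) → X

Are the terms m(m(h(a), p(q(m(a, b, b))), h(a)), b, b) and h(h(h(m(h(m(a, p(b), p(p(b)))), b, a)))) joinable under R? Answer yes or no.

Reduce t₁ = m(m(h(a), p(q(m(a, b, b))), h(a)), b, b):
1. m(m(h(a), p(q(m(a, b, b))), h(a)), b, b)  →  m(h(a), p(q(m(a, b, b))), h(a))   [R2 at ε]
2. m(h(a), p(q(m(a, b, b))), h(a))  →  h(a)   [R2 at ε]
3. h(a)  →  a   [R1 at ε]

Reduce t₂ = h(h(h(m(h(m(a, p(b), p(p(b)))), b, a)))):
1. h(h(h(m(h(m(a, p(b), p(p(b)))), b, a))))  →  h(h(m(h(m(a, p(b), p(p(b)))), b, a)))   [R1 at ε]
2. h(h(m(h(m(a, p(b), p(p(b)))), b, a)))  →  h(m(h(m(a, p(b), p(p(b)))), b, a))   [R1 at ε]
3. h(m(h(m(a, p(b), p(p(b)))), b, a))  →  m(h(m(a, p(b), p(p(b)))), b, a)   [R1 at ε]
4. m(h(m(a, p(b), p(p(b)))), b, a)  →  h(m(a, p(b), p(p(b))))   [R2 at ε]
5. h(m(a, p(b), p(p(b))))  →  m(a, p(b), p(p(b)))   [R1 at ε]
6. m(a, p(b), p(p(b)))  →  a   [R2 at ε]

yes — NF(t₁) = a, NF(t₂) = a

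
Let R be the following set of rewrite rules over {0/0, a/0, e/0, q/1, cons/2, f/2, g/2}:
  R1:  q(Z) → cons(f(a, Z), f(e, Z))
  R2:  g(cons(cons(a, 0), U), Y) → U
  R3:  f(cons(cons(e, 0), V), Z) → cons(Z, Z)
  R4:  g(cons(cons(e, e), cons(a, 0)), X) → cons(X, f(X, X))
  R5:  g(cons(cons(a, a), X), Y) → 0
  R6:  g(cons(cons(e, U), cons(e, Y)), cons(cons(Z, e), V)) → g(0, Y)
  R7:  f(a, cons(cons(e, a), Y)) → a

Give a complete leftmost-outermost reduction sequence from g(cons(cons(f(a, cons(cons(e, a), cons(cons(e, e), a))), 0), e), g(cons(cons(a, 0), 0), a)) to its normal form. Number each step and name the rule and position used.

1. g(cons(cons(f(a, cons(cons(e, a), cons(cons(e, e), a))), 0), e), g(cons(cons(a, 0), 0), a))  →  g(cons(cons(a, 0), e), g(cons(cons(a, 0), 0), a))   [R7 at 1.1.1]
2. g(cons(cons(a, 0), e), g(cons(cons(a, 0), 0), a))  →  e   [R2 at ε]

e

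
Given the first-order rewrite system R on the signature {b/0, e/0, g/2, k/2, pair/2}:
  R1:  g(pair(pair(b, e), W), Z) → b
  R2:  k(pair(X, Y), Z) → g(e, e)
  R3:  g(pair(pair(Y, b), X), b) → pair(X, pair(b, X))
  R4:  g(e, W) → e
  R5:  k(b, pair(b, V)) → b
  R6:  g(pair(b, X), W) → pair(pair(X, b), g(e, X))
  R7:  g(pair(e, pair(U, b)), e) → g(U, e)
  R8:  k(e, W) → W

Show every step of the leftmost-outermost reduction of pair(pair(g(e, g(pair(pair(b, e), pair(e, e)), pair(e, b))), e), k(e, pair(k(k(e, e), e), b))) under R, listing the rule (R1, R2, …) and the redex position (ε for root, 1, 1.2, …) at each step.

pair(pair(e, e), pair(e, b))

1. pair(pair(g(e, g(pair(pair(b, e), pair(e, e)), pair(e, b))), e), k(e, pair(k(k(e, e), e), b)))  →  pair(pair(e, e), k(e, pair(k(k(e, e), e), b)))   [R4 at 1.1]
2. pair(pair(e, e), k(e, pair(k(k(e, e), e), b)))  →  pair(pair(e, e), pair(k(k(e, e), e), b))   [R8 at 2]
3. pair(pair(e, e), pair(k(k(e, e), e), b))  →  pair(pair(e, e), pair(k(e, e), b))   [R8 at 2.1.1]
4. pair(pair(e, e), pair(k(e, e), b))  →  pair(pair(e, e), pair(e, b))   [R8 at 2.1]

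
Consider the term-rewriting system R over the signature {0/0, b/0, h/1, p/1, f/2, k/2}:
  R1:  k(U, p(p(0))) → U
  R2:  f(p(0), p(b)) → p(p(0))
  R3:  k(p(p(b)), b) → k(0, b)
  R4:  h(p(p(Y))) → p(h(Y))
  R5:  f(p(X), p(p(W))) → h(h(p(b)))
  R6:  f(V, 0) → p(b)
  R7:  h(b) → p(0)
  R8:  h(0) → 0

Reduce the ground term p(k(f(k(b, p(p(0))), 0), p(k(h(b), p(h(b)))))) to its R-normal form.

p(p(b))

1. p(k(f(k(b, p(p(0))), 0), p(k(h(b), p(h(b))))))  →  p(k(p(b), p(k(h(b), p(h(b))))))   [R6 at 1.1]
2. p(k(p(b), p(k(h(b), p(h(b))))))  →  p(k(p(b), p(k(p(0), p(h(b))))))   [R7 at 1.2.1.1]
3. p(k(p(b), p(k(p(0), p(h(b))))))  →  p(k(p(b), p(k(p(0), p(p(0))))))   [R7 at 1.2.1.2.1]
4. p(k(p(b), p(k(p(0), p(p(0))))))  →  p(k(p(b), p(p(0))))   [R1 at 1.2.1]
5. p(k(p(b), p(p(0))))  →  p(p(b))   [R1 at 1]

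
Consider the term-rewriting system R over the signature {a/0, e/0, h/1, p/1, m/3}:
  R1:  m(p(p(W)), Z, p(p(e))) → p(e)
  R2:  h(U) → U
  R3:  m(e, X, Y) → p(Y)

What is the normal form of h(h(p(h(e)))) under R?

p(e)

1. h(h(p(h(e))))  →  h(p(h(e)))   [R2 at ε]
2. h(p(h(e)))  →  p(h(e))   [R2 at ε]
3. p(h(e))  →  p(e)   [R2 at 1]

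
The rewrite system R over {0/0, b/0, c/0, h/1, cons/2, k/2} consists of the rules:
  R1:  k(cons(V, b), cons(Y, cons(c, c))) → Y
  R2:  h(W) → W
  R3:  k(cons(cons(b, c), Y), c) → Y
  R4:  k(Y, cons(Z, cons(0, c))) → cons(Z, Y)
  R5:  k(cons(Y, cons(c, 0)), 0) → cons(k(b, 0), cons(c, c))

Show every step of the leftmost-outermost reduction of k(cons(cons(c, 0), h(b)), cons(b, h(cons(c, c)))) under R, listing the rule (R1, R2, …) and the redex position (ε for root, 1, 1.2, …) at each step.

b

1. k(cons(cons(c, 0), h(b)), cons(b, h(cons(c, c))))  →  k(cons(cons(c, 0), b), cons(b, h(cons(c, c))))   [R2 at 1.2]
2. k(cons(cons(c, 0), b), cons(b, h(cons(c, c))))  →  k(cons(cons(c, 0), b), cons(b, cons(c, c)))   [R2 at 2.2]
3. k(cons(cons(c, 0), b), cons(b, cons(c, c)))  →  b   [R1 at ε]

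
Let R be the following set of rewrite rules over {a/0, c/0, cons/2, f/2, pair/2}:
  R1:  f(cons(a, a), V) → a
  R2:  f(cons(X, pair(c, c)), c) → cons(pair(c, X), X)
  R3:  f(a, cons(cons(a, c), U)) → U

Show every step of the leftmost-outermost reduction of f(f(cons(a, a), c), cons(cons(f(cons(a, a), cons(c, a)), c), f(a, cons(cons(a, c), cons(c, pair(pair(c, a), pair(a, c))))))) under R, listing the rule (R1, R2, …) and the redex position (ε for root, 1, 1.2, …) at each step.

1. f(f(cons(a, a), c), cons(cons(f(cons(a, a), cons(c, a)), c), f(a, cons(cons(a, c), cons(c, pair(pair(c, a), pair(a, c)))))))  →  f(a, cons(cons(f(cons(a, a), cons(c, a)), c), f(a, cons(cons(a, c), cons(c, pair(pair(c, a), pair(a, c)))))))   [R1 at 1]
2. f(a, cons(cons(f(cons(a, a), cons(c, a)), c), f(a, cons(cons(a, c), cons(c, pair(pair(c, a), pair(a, c)))))))  →  f(a, cons(cons(a, c), f(a, cons(cons(a, c), cons(c, pair(pair(c, a), pair(a, c)))))))   [R1 at 2.1.1]
3. f(a, cons(cons(a, c), f(a, cons(cons(a, c), cons(c, pair(pair(c, a), pair(a, c)))))))  →  f(a, cons(cons(a, c), cons(c, pair(pair(c, a), pair(a, c)))))   [R3 at ε]
4. f(a, cons(cons(a, c), cons(c, pair(pair(c, a), pair(a, c)))))  →  cons(c, pair(pair(c, a), pair(a, c)))   [R3 at ε]

cons(c, pair(pair(c, a), pair(a, c)))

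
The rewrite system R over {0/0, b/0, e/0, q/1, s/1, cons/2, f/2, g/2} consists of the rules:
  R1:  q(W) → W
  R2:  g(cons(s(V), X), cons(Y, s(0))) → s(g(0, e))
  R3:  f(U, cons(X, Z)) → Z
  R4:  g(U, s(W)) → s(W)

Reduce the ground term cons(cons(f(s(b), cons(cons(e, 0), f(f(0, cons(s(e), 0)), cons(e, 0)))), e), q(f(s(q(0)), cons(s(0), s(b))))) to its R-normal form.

cons(cons(0, e), s(b))

1. cons(cons(f(s(b), cons(cons(e, 0), f(f(0, cons(s(e), 0)), cons(e, 0)))), e), q(f(s(q(0)), cons(s(0), s(b)))))  →  cons(cons(f(f(0, cons(s(e), 0)), cons(e, 0)), e), q(f(s(q(0)), cons(s(0), s(b)))))   [R3 at 1.1]
2. cons(cons(f(f(0, cons(s(e), 0)), cons(e, 0)), e), q(f(s(q(0)), cons(s(0), s(b)))))  →  cons(cons(0, e), q(f(s(q(0)), cons(s(0), s(b)))))   [R3 at 1.1]
3. cons(cons(0, e), q(f(s(q(0)), cons(s(0), s(b)))))  →  cons(cons(0, e), f(s(q(0)), cons(s(0), s(b))))   [R1 at 2]
4. cons(cons(0, e), f(s(q(0)), cons(s(0), s(b))))  →  cons(cons(0, e), s(b))   [R3 at 2]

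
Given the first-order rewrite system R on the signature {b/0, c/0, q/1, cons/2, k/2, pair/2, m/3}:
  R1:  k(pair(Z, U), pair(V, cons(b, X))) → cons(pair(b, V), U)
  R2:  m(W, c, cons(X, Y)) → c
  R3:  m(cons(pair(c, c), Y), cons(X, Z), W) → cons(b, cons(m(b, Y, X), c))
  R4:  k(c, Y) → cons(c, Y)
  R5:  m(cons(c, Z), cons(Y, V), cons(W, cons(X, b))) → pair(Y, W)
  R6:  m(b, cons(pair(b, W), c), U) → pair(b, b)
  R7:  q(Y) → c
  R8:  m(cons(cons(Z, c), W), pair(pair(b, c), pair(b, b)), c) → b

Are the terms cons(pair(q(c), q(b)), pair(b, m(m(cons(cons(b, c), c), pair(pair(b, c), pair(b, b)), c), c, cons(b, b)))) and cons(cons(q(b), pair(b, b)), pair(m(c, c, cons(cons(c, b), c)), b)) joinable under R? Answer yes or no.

no — NF(t₁) = cons(pair(c, c), pair(b, c)), NF(t₂) = cons(cons(c, pair(b, b)), pair(c, b))

Reduce t₁ = cons(pair(q(c), q(b)), pair(b, m(m(cons(cons(b, c), c), pair(pair(b, c), pair(b, b)), c), c, cons(b, b)))):
1. cons(pair(q(c), q(b)), pair(b, m(m(cons(cons(b, c), c), pair(pair(b, c), pair(b, b)), c), c, cons(b, b))))  →  cons(pair(c, q(b)), pair(b, m(m(cons(cons(b, c), c), pair(pair(b, c), pair(b, b)), c), c, cons(b, b))))   [R7 at 1.1]
2. cons(pair(c, q(b)), pair(b, m(m(cons(cons(b, c), c), pair(pair(b, c), pair(b, b)), c), c, cons(b, b))))  →  cons(pair(c, c), pair(b, m(m(cons(cons(b, c), c), pair(pair(b, c), pair(b, b)), c), c, cons(b, b))))   [R7 at 1.2]
3. cons(pair(c, c), pair(b, m(m(cons(cons(b, c), c), pair(pair(b, c), pair(b, b)), c), c, cons(b, b))))  →  cons(pair(c, c), pair(b, c))   [R2 at 2.2]

Reduce t₂ = cons(cons(q(b), pair(b, b)), pair(m(c, c, cons(cons(c, b), c)), b)):
1. cons(cons(q(b), pair(b, b)), pair(m(c, c, cons(cons(c, b), c)), b))  →  cons(cons(c, pair(b, b)), pair(m(c, c, cons(cons(c, b), c)), b))   [R7 at 1.1]
2. cons(cons(c, pair(b, b)), pair(m(c, c, cons(cons(c, b), c)), b))  →  cons(cons(c, pair(b, b)), pair(c, b))   [R2 at 2.1]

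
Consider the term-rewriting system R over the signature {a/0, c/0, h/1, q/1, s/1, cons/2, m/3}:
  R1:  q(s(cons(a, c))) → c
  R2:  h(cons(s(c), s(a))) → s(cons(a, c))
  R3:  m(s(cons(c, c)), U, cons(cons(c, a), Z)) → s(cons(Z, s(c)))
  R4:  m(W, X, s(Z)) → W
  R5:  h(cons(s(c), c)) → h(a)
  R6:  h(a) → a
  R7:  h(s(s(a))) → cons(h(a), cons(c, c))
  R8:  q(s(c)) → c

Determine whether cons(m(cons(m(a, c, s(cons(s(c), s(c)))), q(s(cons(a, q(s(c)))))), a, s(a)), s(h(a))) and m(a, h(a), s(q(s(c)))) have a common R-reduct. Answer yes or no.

no — NF(t₁) = cons(cons(a, c), s(a)), NF(t₂) = a

Reduce t₁ = cons(m(cons(m(a, c, s(cons(s(c), s(c)))), q(s(cons(a, q(s(c)))))), a, s(a)), s(h(a))):
1. cons(m(cons(m(a, c, s(cons(s(c), s(c)))), q(s(cons(a, q(s(c)))))), a, s(a)), s(h(a)))  →  cons(cons(m(a, c, s(cons(s(c), s(c)))), q(s(cons(a, q(s(c)))))), s(h(a)))   [R4 at 1]
2. cons(cons(m(a, c, s(cons(s(c), s(c)))), q(s(cons(a, q(s(c)))))), s(h(a)))  →  cons(cons(a, q(s(cons(a, q(s(c)))))), s(h(a)))   [R4 at 1.1]
3. cons(cons(a, q(s(cons(a, q(s(c)))))), s(h(a)))  →  cons(cons(a, q(s(cons(a, c)))), s(h(a)))   [R8 at 1.2.1.1.2]
4. cons(cons(a, q(s(cons(a, c)))), s(h(a)))  →  cons(cons(a, c), s(h(a)))   [R1 at 1.2]
5. cons(cons(a, c), s(h(a)))  →  cons(cons(a, c), s(a))   [R6 at 2.1]

Reduce t₂ = m(a, h(a), s(q(s(c)))):
1. m(a, h(a), s(q(s(c))))  →  a   [R4 at ε]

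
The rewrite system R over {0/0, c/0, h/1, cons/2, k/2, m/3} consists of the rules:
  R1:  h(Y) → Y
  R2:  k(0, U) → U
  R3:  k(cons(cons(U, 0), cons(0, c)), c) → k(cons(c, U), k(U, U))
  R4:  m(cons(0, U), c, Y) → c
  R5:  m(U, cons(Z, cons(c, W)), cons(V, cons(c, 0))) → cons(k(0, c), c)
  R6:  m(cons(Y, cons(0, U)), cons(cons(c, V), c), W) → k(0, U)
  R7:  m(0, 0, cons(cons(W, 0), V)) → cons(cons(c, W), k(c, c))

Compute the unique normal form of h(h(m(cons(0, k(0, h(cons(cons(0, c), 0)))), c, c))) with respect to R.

1. h(h(m(cons(0, k(0, h(cons(cons(0, c), 0)))), c, c)))  →  h(m(cons(0, k(0, h(cons(cons(0, c), 0)))), c, c))   [R1 at ε]
2. h(m(cons(0, k(0, h(cons(cons(0, c), 0)))), c, c))  →  m(cons(0, k(0, h(cons(cons(0, c), 0)))), c, c)   [R1 at ε]
3. m(cons(0, k(0, h(cons(cons(0, c), 0)))), c, c)  →  c   [R4 at ε]

c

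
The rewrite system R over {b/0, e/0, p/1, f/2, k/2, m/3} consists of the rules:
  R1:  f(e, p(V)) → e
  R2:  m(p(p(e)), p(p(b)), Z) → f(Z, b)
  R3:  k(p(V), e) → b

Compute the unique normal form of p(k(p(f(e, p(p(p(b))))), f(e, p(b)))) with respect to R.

1. p(k(p(f(e, p(p(p(b))))), f(e, p(b))))  →  p(k(p(e), f(e, p(b))))   [R1 at 1.1.1]
2. p(k(p(e), f(e, p(b))))  →  p(k(p(e), e))   [R1 at 1.2]
3. p(k(p(e), e))  →  p(b)   [R3 at 1]

p(b)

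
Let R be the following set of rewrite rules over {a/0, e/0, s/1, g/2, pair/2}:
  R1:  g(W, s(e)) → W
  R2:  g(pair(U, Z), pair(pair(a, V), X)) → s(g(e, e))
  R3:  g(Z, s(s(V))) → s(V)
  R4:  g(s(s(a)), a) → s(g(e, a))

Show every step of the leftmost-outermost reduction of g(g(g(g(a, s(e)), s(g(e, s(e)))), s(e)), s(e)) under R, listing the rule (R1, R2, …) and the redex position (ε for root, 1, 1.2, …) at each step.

1. g(g(g(g(a, s(e)), s(g(e, s(e)))), s(e)), s(e))  →  g(g(g(a, s(e)), s(g(e, s(e)))), s(e))   [R1 at ε]
2. g(g(g(a, s(e)), s(g(e, s(e)))), s(e))  →  g(g(a, s(e)), s(g(e, s(e))))   [R1 at ε]
3. g(g(a, s(e)), s(g(e, s(e))))  →  g(a, s(g(e, s(e))))   [R1 at 1]
4. g(a, s(g(e, s(e))))  →  g(a, s(e))   [R1 at 2.1]
5. g(a, s(e))  →  a   [R1 at ε]

a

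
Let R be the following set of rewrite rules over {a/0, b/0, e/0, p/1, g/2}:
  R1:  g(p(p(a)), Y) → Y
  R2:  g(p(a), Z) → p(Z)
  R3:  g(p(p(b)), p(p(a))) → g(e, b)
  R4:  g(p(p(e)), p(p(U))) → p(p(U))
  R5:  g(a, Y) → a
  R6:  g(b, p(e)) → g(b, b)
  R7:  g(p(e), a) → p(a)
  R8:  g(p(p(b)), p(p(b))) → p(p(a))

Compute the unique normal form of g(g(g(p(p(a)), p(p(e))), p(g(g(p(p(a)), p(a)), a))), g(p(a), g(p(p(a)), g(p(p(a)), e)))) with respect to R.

1. g(g(g(p(p(a)), p(p(e))), p(g(g(p(p(a)), p(a)), a))), g(p(a), g(p(p(a)), g(p(p(a)), e))))  →  g(g(p(p(e)), p(g(g(p(p(a)), p(a)), a))), g(p(a), g(p(p(a)), g(p(p(a)), e))))   [R1 at 1.1]
2. g(g(p(p(e)), p(g(g(p(p(a)), p(a)), a))), g(p(a), g(p(p(a)), g(p(p(a)), e))))  →  g(g(p(p(e)), p(g(p(a), a))), g(p(a), g(p(p(a)), g(p(p(a)), e))))   [R1 at 1.2.1.1]
3. g(g(p(p(e)), p(g(p(a), a))), g(p(a), g(p(p(a)), g(p(p(a)), e))))  →  g(g(p(p(e)), p(p(a))), g(p(a), g(p(p(a)), g(p(p(a)), e))))   [R2 at 1.2.1]
4. g(g(p(p(e)), p(p(a))), g(p(a), g(p(p(a)), g(p(p(a)), e))))  →  g(p(p(a)), g(p(a), g(p(p(a)), g(p(p(a)), e))))   [R4 at 1]
5. g(p(p(a)), g(p(a), g(p(p(a)), g(p(p(a)), e))))  →  g(p(a), g(p(p(a)), g(p(p(a)), e)))   [R1 at ε]
6. g(p(a), g(p(p(a)), g(p(p(a)), e)))  →  p(g(p(p(a)), g(p(p(a)), e)))   [R2 at ε]
7. p(g(p(p(a)), g(p(p(a)), e)))  →  p(g(p(p(a)), e))   [R1 at 1]
8. p(g(p(p(a)), e))  →  p(e)   [R1 at 1]

p(e)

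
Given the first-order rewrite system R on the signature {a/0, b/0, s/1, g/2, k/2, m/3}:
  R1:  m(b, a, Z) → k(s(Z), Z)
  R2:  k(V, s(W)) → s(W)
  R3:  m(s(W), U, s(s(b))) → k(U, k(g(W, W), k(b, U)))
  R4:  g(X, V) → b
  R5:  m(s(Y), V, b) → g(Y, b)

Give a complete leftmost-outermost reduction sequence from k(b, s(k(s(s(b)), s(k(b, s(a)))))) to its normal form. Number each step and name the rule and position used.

1. k(b, s(k(s(s(b)), s(k(b, s(a))))))  →  s(k(s(s(b)), s(k(b, s(a)))))   [R2 at ε]
2. s(k(s(s(b)), s(k(b, s(a)))))  →  s(s(k(b, s(a))))   [R2 at 1]
3. s(s(k(b, s(a))))  →  s(s(s(a)))   [R2 at 1.1]

s(s(s(a)))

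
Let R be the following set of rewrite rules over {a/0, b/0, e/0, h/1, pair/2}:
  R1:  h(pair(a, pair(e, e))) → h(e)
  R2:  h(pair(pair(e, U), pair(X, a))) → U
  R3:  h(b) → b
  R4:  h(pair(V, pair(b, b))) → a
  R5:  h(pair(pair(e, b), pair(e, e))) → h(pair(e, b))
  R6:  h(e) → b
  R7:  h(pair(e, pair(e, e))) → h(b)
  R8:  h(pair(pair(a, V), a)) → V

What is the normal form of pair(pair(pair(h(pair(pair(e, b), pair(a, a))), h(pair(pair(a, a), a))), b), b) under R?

1. pair(pair(pair(h(pair(pair(e, b), pair(a, a))), h(pair(pair(a, a), a))), b), b)  →  pair(pair(pair(b, h(pair(pair(a, a), a))), b), b)   [R2 at 1.1.1]
2. pair(pair(pair(b, h(pair(pair(a, a), a))), b), b)  →  pair(pair(pair(b, a), b), b)   [R8 at 1.1.2]

pair(pair(pair(b, a), b), b)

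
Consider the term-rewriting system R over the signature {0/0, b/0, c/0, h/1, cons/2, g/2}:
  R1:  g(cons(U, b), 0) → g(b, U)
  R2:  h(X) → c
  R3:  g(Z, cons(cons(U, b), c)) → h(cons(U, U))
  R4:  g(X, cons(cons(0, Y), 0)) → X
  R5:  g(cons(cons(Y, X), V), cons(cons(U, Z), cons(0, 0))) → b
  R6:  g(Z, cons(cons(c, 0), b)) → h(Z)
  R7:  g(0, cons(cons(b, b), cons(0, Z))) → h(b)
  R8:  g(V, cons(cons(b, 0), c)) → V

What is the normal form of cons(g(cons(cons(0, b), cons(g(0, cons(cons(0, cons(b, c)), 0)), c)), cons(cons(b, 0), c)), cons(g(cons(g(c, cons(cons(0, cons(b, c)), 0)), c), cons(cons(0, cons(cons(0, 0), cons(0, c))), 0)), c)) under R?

1. cons(g(cons(cons(0, b), cons(g(0, cons(cons(0, cons(b, c)), 0)), c)), cons(cons(b, 0), c)), cons(g(cons(g(c, cons(cons(0, cons(b, c)), 0)), c), cons(cons(0, cons(cons(0, 0), cons(0, c))), 0)), c))  →  cons(cons(cons(0, b), cons(g(0, cons(cons(0, cons(b, c)), 0)), c)), cons(g(cons(g(c, cons(cons(0, cons(b, c)), 0)), c), cons(cons(0, cons(cons(0, 0), cons(0, c))), 0)), c))   [R8 at 1]
2. cons(cons(cons(0, b), cons(g(0, cons(cons(0, cons(b, c)), 0)), c)), cons(g(cons(g(c, cons(cons(0, cons(b, c)), 0)), c), cons(cons(0, cons(cons(0, 0), cons(0, c))), 0)), c))  →  cons(cons(cons(0, b), cons(0, c)), cons(g(cons(g(c, cons(cons(0, cons(b, c)), 0)), c), cons(cons(0, cons(cons(0, 0), cons(0, c))), 0)), c))   [R4 at 1.2.1]
3. cons(cons(cons(0, b), cons(0, c)), cons(g(cons(g(c, cons(cons(0, cons(b, c)), 0)), c), cons(cons(0, cons(cons(0, 0), cons(0, c))), 0)), c))  →  cons(cons(cons(0, b), cons(0, c)), cons(cons(g(c, cons(cons(0, cons(b, c)), 0)), c), c))   [R4 at 2.1]
4. cons(cons(cons(0, b), cons(0, c)), cons(cons(g(c, cons(cons(0, cons(b, c)), 0)), c), c))  →  cons(cons(cons(0, b), cons(0, c)), cons(cons(c, c), c))   [R4 at 2.1.1]

cons(cons(cons(0, b), cons(0, c)), cons(cons(c, c), c))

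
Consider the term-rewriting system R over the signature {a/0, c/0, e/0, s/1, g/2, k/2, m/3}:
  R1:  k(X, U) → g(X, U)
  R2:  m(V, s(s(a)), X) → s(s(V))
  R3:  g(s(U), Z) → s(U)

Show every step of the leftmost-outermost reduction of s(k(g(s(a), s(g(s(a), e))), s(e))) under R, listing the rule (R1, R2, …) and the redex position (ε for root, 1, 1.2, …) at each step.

1. s(k(g(s(a), s(g(s(a), e))), s(e)))  →  s(g(g(s(a), s(g(s(a), e))), s(e)))   [R1 at 1]
2. s(g(g(s(a), s(g(s(a), e))), s(e)))  →  s(g(s(a), s(e)))   [R3 at 1.1]
3. s(g(s(a), s(e)))  →  s(s(a))   [R3 at 1]

s(s(a))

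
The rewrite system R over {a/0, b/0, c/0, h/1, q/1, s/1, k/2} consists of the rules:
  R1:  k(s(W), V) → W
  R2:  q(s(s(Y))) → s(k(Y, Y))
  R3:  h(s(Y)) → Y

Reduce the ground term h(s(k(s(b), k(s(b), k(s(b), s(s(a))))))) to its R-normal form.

1. h(s(k(s(b), k(s(b), k(s(b), s(s(a)))))))  →  k(s(b), k(s(b), k(s(b), s(s(a)))))   [R3 at ε]
2. k(s(b), k(s(b), k(s(b), s(s(a)))))  →  b   [R1 at ε]

b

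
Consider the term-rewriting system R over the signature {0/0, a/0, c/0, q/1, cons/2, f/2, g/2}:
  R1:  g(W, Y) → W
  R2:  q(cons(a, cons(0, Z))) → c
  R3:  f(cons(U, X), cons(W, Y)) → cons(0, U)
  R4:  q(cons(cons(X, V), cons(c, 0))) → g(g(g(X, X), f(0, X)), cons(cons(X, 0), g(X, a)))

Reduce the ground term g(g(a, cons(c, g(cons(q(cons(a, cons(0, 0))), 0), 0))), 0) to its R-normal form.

a

1. g(g(a, cons(c, g(cons(q(cons(a, cons(0, 0))), 0), 0))), 0)  →  g(a, cons(c, g(cons(q(cons(a, cons(0, 0))), 0), 0)))   [R1 at ε]
2. g(a, cons(c, g(cons(q(cons(a, cons(0, 0))), 0), 0)))  →  a   [R1 at ε]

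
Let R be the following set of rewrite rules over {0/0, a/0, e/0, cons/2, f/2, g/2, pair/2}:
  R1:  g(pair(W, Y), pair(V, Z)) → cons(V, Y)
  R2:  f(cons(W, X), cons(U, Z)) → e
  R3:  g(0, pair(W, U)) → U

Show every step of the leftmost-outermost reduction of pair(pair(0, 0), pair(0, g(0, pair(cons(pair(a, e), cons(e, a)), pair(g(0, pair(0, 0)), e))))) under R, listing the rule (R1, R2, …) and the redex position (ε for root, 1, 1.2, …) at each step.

pair(pair(0, 0), pair(0, pair(0, e)))

1. pair(pair(0, 0), pair(0, g(0, pair(cons(pair(a, e), cons(e, a)), pair(g(0, pair(0, 0)), e)))))  →  pair(pair(0, 0), pair(0, pair(g(0, pair(0, 0)), e)))   [R3 at 2.2]
2. pair(pair(0, 0), pair(0, pair(g(0, pair(0, 0)), e)))  →  pair(pair(0, 0), pair(0, pair(0, e)))   [R3 at 2.2.1]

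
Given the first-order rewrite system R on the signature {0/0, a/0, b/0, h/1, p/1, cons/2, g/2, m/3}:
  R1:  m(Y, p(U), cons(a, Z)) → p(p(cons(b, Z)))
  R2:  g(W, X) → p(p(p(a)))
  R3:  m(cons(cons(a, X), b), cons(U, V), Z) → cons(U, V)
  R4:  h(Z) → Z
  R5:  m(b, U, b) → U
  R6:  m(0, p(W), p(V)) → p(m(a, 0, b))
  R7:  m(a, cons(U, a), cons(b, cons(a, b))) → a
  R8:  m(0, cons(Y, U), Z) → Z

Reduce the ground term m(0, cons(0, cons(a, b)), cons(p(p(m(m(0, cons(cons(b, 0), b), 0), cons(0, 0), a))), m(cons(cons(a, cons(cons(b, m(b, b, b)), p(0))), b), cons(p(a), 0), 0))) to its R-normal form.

1. m(0, cons(0, cons(a, b)), cons(p(p(m(m(0, cons(cons(b, 0), b), 0), cons(0, 0), a))), m(cons(cons(a, cons(cons(b, m(b, b, b)), p(0))), b), cons(p(a), 0), 0)))  →  cons(p(p(m(m(0, cons(cons(b, 0), b), 0), cons(0, 0), a))), m(cons(cons(a, cons(cons(b, m(b, b, b)), p(0))), b), cons(p(a), 0), 0))   [R8 at ε]
2. cons(p(p(m(m(0, cons(cons(b, 0), b), 0), cons(0, 0), a))), m(cons(cons(a, cons(cons(b, m(b, b, b)), p(0))), b), cons(p(a), 0), 0))  →  cons(p(p(m(0, cons(0, 0), a))), m(cons(cons(a, cons(cons(b, m(b, b, b)), p(0))), b), cons(p(a), 0), 0))   [R8 at 1.1.1.1]
3. cons(p(p(m(0, cons(0, 0), a))), m(cons(cons(a, cons(cons(b, m(b, b, b)), p(0))), b), cons(p(a), 0), 0))  →  cons(p(p(a)), m(cons(cons(a, cons(cons(b, m(b, b, b)), p(0))), b), cons(p(a), 0), 0))   [R8 at 1.1.1]
4. cons(p(p(a)), m(cons(cons(a, cons(cons(b, m(b, b, b)), p(0))), b), cons(p(a), 0), 0))  →  cons(p(p(a)), cons(p(a), 0))   [R3 at 2]

cons(p(p(a)), cons(p(a), 0))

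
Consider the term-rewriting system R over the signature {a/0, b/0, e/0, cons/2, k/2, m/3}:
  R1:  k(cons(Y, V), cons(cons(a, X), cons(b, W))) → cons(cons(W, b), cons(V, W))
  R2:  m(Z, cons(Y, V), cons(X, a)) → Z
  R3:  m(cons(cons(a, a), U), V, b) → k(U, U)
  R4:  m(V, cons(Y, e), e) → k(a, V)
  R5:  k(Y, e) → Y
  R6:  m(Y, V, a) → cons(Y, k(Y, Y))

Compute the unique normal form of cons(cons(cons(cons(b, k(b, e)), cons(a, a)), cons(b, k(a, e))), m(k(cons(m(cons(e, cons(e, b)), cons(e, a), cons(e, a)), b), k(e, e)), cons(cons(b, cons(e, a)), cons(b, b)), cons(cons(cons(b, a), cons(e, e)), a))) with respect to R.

1. cons(cons(cons(cons(b, k(b, e)), cons(a, a)), cons(b, k(a, e))), m(k(cons(m(cons(e, cons(e, b)), cons(e, a), cons(e, a)), b), k(e, e)), cons(cons(b, cons(e, a)), cons(b, b)), cons(cons(cons(b, a), cons(e, e)), a)))  →  cons(cons(cons(cons(b, b), cons(a, a)), cons(b, k(a, e))), m(k(cons(m(cons(e, cons(e, b)), cons(e, a), cons(e, a)), b), k(e, e)), cons(cons(b, cons(e, a)), cons(b, b)), cons(cons(cons(b, a), cons(e, e)), a)))   [R5 at 1.1.1.2]
2. cons(cons(cons(cons(b, b), cons(a, a)), cons(b, k(a, e))), m(k(cons(m(cons(e, cons(e, b)), cons(e, a), cons(e, a)), b), k(e, e)), cons(cons(b, cons(e, a)), cons(b, b)), cons(cons(cons(b, a), cons(e, e)), a)))  →  cons(cons(cons(cons(b, b), cons(a, a)), cons(b, a)), m(k(cons(m(cons(e, cons(e, b)), cons(e, a), cons(e, a)), b), k(e, e)), cons(cons(b, cons(e, a)), cons(b, b)), cons(cons(cons(b, a), cons(e, e)), a)))   [R5 at 1.2.2]
3. cons(cons(cons(cons(b, b), cons(a, a)), cons(b, a)), m(k(cons(m(cons(e, cons(e, b)), cons(e, a), cons(e, a)), b), k(e, e)), cons(cons(b, cons(e, a)), cons(b, b)), cons(cons(cons(b, a), cons(e, e)), a)))  →  cons(cons(cons(cons(b, b), cons(a, a)), cons(b, a)), k(cons(m(cons(e, cons(e, b)), cons(e, a), cons(e, a)), b), k(e, e)))   [R2 at 2]
4. cons(cons(cons(cons(b, b), cons(a, a)), cons(b, a)), k(cons(m(cons(e, cons(e, b)), cons(e, a), cons(e, a)), b), k(e, e)))  →  cons(cons(cons(cons(b, b), cons(a, a)), cons(b, a)), k(cons(cons(e, cons(e, b)), b), k(e, e)))   [R2 at 2.1.1]
5. cons(cons(cons(cons(b, b), cons(a, a)), cons(b, a)), k(cons(cons(e, cons(e, b)), b), k(e, e)))  →  cons(cons(cons(cons(b, b), cons(a, a)), cons(b, a)), k(cons(cons(e, cons(e, b)), b), e))   [R5 at 2.2]
6. cons(cons(cons(cons(b, b), cons(a, a)), cons(b, a)), k(cons(cons(e, cons(e, b)), b), e))  →  cons(cons(cons(cons(b, b), cons(a, a)), cons(b, a)), cons(cons(e, cons(e, b)), b))   [R5 at 2]

cons(cons(cons(cons(b, b), cons(a, a)), cons(b, a)), cons(cons(e, cons(e, b)), b))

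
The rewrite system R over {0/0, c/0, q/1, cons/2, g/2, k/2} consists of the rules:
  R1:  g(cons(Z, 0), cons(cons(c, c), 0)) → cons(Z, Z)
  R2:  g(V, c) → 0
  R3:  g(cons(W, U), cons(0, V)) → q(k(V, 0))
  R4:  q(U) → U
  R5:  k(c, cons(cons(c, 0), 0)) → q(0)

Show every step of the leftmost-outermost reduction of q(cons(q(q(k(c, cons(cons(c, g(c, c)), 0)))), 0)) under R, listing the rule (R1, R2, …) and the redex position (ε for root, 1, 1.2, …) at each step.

cons(0, 0)

1. q(cons(q(q(k(c, cons(cons(c, g(c, c)), 0)))), 0))  →  cons(q(q(k(c, cons(cons(c, g(c, c)), 0)))), 0)   [R4 at ε]
2. cons(q(q(k(c, cons(cons(c, g(c, c)), 0)))), 0)  →  cons(q(k(c, cons(cons(c, g(c, c)), 0))), 0)   [R4 at 1]
3. cons(q(k(c, cons(cons(c, g(c, c)), 0))), 0)  →  cons(k(c, cons(cons(c, g(c, c)), 0)), 0)   [R4 at 1]
4. cons(k(c, cons(cons(c, g(c, c)), 0)), 0)  →  cons(k(c, cons(cons(c, 0), 0)), 0)   [R2 at 1.2.1.2]
5. cons(k(c, cons(cons(c, 0), 0)), 0)  →  cons(q(0), 0)   [R5 at 1]
6. cons(q(0), 0)  →  cons(0, 0)   [R4 at 1]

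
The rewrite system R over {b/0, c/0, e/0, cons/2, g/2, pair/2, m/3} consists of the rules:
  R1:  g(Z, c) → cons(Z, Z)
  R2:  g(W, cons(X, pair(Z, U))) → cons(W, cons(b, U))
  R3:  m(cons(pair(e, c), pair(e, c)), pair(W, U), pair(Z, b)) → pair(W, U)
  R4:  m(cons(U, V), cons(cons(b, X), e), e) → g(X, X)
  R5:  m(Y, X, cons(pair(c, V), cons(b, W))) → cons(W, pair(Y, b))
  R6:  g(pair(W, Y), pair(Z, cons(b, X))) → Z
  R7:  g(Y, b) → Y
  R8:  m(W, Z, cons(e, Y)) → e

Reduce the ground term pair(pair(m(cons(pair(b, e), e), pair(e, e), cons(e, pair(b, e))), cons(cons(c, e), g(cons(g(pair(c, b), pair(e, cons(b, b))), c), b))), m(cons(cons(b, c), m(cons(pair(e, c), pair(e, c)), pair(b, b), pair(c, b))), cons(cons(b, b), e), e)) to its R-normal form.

pair(pair(e, cons(cons(c, e), cons(e, c))), b)

1. pair(pair(m(cons(pair(b, e), e), pair(e, e), cons(e, pair(b, e))), cons(cons(c, e), g(cons(g(pair(c, b), pair(e, cons(b, b))), c), b))), m(cons(cons(b, c), m(cons(pair(e, c), pair(e, c)), pair(b, b), pair(c, b))), cons(cons(b, b), e), e))  →  pair(pair(e, cons(cons(c, e), g(cons(g(pair(c, b), pair(e, cons(b, b))), c), b))), m(cons(cons(b, c), m(cons(pair(e, c), pair(e, c)), pair(b, b), pair(c, b))), cons(cons(b, b), e), e))   [R8 at 1.1]
2. pair(pair(e, cons(cons(c, e), g(cons(g(pair(c, b), pair(e, cons(b, b))), c), b))), m(cons(cons(b, c), m(cons(pair(e, c), pair(e, c)), pair(b, b), pair(c, b))), cons(cons(b, b), e), e))  →  pair(pair(e, cons(cons(c, e), cons(g(pair(c, b), pair(e, cons(b, b))), c))), m(cons(cons(b, c), m(cons(pair(e, c), pair(e, c)), pair(b, b), pair(c, b))), cons(cons(b, b), e), e))   [R7 at 1.2.2]
3. pair(pair(e, cons(cons(c, e), cons(g(pair(c, b), pair(e, cons(b, b))), c))), m(cons(cons(b, c), m(cons(pair(e, c), pair(e, c)), pair(b, b), pair(c, b))), cons(cons(b, b), e), e))  →  pair(pair(e, cons(cons(c, e), cons(e, c))), m(cons(cons(b, c), m(cons(pair(e, c), pair(e, c)), pair(b, b), pair(c, b))), cons(cons(b, b), e), e))   [R6 at 1.2.2.1]
4. pair(pair(e, cons(cons(c, e), cons(e, c))), m(cons(cons(b, c), m(cons(pair(e, c), pair(e, c)), pair(b, b), pair(c, b))), cons(cons(b, b), e), e))  →  pair(pair(e, cons(cons(c, e), cons(e, c))), g(b, b))   [R4 at 2]
5. pair(pair(e, cons(cons(c, e), cons(e, c))), g(b, b))  →  pair(pair(e, cons(cons(c, e), cons(e, c))), b)   [R7 at 2]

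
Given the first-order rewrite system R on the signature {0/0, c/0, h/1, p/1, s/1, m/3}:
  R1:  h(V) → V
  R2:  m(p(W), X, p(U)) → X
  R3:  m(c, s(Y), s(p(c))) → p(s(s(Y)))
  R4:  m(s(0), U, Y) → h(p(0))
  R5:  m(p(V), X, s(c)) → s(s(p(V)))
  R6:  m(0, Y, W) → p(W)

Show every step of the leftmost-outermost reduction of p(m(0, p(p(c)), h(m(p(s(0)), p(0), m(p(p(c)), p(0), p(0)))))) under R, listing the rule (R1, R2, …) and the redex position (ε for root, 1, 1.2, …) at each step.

1. p(m(0, p(p(c)), h(m(p(s(0)), p(0), m(p(p(c)), p(0), p(0))))))  →  p(p(h(m(p(s(0)), p(0), m(p(p(c)), p(0), p(0))))))   [R6 at 1]
2. p(p(h(m(p(s(0)), p(0), m(p(p(c)), p(0), p(0))))))  →  p(p(m(p(s(0)), p(0), m(p(p(c)), p(0), p(0)))))   [R1 at 1.1]
3. p(p(m(p(s(0)), p(0), m(p(p(c)), p(0), p(0)))))  →  p(p(m(p(s(0)), p(0), p(0))))   [R2 at 1.1.3]
4. p(p(m(p(s(0)), p(0), p(0))))  →  p(p(p(0)))   [R2 at 1.1]

p(p(p(0)))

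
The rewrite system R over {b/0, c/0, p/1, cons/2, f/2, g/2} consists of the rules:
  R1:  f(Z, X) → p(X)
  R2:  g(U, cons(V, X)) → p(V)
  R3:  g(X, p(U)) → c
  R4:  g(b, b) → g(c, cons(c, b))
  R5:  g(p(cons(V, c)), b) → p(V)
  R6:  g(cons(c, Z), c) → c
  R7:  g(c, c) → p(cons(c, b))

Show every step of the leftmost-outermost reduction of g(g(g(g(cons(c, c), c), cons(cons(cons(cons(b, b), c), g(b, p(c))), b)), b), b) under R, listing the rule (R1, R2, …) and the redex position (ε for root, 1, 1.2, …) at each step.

1. g(g(g(g(cons(c, c), c), cons(cons(cons(cons(b, b), c), g(b, p(c))), b)), b), b)  →  g(g(p(cons(cons(cons(b, b), c), g(b, p(c)))), b), b)   [R2 at 1.1]
2. g(g(p(cons(cons(cons(b, b), c), g(b, p(c)))), b), b)  →  g(g(p(cons(cons(cons(b, b), c), c)), b), b)   [R3 at 1.1.1.2]
3. g(g(p(cons(cons(cons(b, b), c), c)), b), b)  →  g(p(cons(cons(b, b), c)), b)   [R5 at 1]
4. g(p(cons(cons(b, b), c)), b)  →  p(cons(b, b))   [R5 at ε]

p(cons(b, b))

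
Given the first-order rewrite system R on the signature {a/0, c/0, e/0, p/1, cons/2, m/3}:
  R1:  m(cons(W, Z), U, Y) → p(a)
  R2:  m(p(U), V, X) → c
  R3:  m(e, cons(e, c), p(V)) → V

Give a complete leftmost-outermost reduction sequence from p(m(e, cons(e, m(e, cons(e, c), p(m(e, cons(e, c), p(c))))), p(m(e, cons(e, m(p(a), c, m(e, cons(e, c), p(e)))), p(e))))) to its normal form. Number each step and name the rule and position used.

p(e)

1. p(m(e, cons(e, m(e, cons(e, c), p(m(e, cons(e, c), p(c))))), p(m(e, cons(e, m(p(a), c, m(e, cons(e, c), p(e)))), p(e)))))  →  p(m(e, cons(e, m(e, cons(e, c), p(c))), p(m(e, cons(e, m(p(a), c, m(e, cons(e, c), p(e)))), p(e)))))   [R3 at 1.2.2]
2. p(m(e, cons(e, m(e, cons(e, c), p(c))), p(m(e, cons(e, m(p(a), c, m(e, cons(e, c), p(e)))), p(e)))))  →  p(m(e, cons(e, c), p(m(e, cons(e, m(p(a), c, m(e, cons(e, c), p(e)))), p(e)))))   [R3 at 1.2.2]
3. p(m(e, cons(e, c), p(m(e, cons(e, m(p(a), c, m(e, cons(e, c), p(e)))), p(e)))))  →  p(m(e, cons(e, m(p(a), c, m(e, cons(e, c), p(e)))), p(e)))   [R3 at 1]
4. p(m(e, cons(e, m(p(a), c, m(e, cons(e, c), p(e)))), p(e)))  →  p(m(e, cons(e, c), p(e)))   [R2 at 1.2.2]
5. p(m(e, cons(e, c), p(e)))  →  p(e)   [R3 at 1]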